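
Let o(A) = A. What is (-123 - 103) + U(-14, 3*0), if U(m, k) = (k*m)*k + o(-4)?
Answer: -230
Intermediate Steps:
U(m, k) = -4 + m*k² (U(m, k) = (k*m)*k - 4 = m*k² - 4 = -4 + m*k²)
(-123 - 103) + U(-14, 3*0) = (-123 - 103) + (-4 - 14*(3*0)²) = -226 + (-4 - 14*0²) = -226 + (-4 - 14*0) = -226 + (-4 + 0) = -226 - 4 = -230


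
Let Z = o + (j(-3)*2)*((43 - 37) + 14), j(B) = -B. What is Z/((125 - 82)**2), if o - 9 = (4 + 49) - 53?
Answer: 3/43 ≈ 0.069767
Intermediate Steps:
o = 9 (o = 9 + ((4 + 49) - 53) = 9 + (53 - 53) = 9 + 0 = 9)
Z = 129 (Z = 9 + (-1*(-3)*2)*((43 - 37) + 14) = 9 + (3*2)*(6 + 14) = 9 + 6*20 = 9 + 120 = 129)
Z/((125 - 82)**2) = 129/((125 - 82)**2) = 129/(43**2) = 129/1849 = 129*(1/1849) = 3/43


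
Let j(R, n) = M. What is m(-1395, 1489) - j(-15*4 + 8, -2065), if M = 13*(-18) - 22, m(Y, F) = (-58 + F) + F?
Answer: 3176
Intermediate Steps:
m(Y, F) = -58 + 2*F
M = -256 (M = -234 - 22 = -256)
j(R, n) = -256
m(-1395, 1489) - j(-15*4 + 8, -2065) = (-58 + 2*1489) - 1*(-256) = (-58 + 2978) + 256 = 2920 + 256 = 3176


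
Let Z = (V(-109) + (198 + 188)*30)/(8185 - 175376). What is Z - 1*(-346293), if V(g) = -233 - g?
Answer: 57897061507/167191 ≈ 3.4629e+5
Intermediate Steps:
Z = -11456/167191 (Z = ((-233 - 1*(-109)) + (198 + 188)*30)/(8185 - 175376) = ((-233 + 109) + 386*30)/(-167191) = (-124 + 11580)*(-1/167191) = 11456*(-1/167191) = -11456/167191 ≈ -0.068520)
Z - 1*(-346293) = -11456/167191 - 1*(-346293) = -11456/167191 + 346293 = 57897061507/167191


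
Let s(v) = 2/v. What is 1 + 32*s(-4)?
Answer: -15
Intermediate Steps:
1 + 32*s(-4) = 1 + 32*(2/(-4)) = 1 + 32*(2*(-¼)) = 1 + 32*(-½) = 1 - 16 = -15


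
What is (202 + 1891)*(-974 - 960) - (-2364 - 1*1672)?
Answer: -4043826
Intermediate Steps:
(202 + 1891)*(-974 - 960) - (-2364 - 1*1672) = 2093*(-1934) - (-2364 - 1672) = -4047862 - 1*(-4036) = -4047862 + 4036 = -4043826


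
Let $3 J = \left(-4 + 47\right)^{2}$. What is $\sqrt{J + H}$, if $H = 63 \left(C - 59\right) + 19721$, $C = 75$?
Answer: $\frac{2 \sqrt{48027}}{3} \approx 146.1$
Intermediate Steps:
$J = \frac{1849}{3}$ ($J = \frac{\left(-4 + 47\right)^{2}}{3} = \frac{43^{2}}{3} = \frac{1}{3} \cdot 1849 = \frac{1849}{3} \approx 616.33$)
$H = 20729$ ($H = 63 \left(75 - 59\right) + 19721 = 63 \cdot 16 + 19721 = 1008 + 19721 = 20729$)
$\sqrt{J + H} = \sqrt{\frac{1849}{3} + 20729} = \sqrt{\frac{64036}{3}} = \frac{2 \sqrt{48027}}{3}$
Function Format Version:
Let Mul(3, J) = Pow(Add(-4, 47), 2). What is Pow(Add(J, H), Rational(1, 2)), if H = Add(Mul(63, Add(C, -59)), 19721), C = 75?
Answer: Mul(Rational(2, 3), Pow(48027, Rational(1, 2))) ≈ 146.10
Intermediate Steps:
J = Rational(1849, 3) (J = Mul(Rational(1, 3), Pow(Add(-4, 47), 2)) = Mul(Rational(1, 3), Pow(43, 2)) = Mul(Rational(1, 3), 1849) = Rational(1849, 3) ≈ 616.33)
H = 20729 (H = Add(Mul(63, Add(75, -59)), 19721) = Add(Mul(63, 16), 19721) = Add(1008, 19721) = 20729)
Pow(Add(J, H), Rational(1, 2)) = Pow(Add(Rational(1849, 3), 20729), Rational(1, 2)) = Pow(Rational(64036, 3), Rational(1, 2)) = Mul(Rational(2, 3), Pow(48027, Rational(1, 2)))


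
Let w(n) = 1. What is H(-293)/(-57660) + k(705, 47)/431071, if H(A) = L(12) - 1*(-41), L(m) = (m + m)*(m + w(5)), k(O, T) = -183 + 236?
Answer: -149112083/24855553860 ≈ -0.0059991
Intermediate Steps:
k(O, T) = 53
L(m) = 2*m*(1 + m) (L(m) = (m + m)*(m + 1) = (2*m)*(1 + m) = 2*m*(1 + m))
H(A) = 353 (H(A) = 2*12*(1 + 12) - 1*(-41) = 2*12*13 + 41 = 312 + 41 = 353)
H(-293)/(-57660) + k(705, 47)/431071 = 353/(-57660) + 53/431071 = 353*(-1/57660) + 53*(1/431071) = -353/57660 + 53/431071 = -149112083/24855553860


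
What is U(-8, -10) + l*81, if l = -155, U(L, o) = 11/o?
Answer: -125561/10 ≈ -12556.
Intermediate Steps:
U(-8, -10) + l*81 = 11/(-10) - 155*81 = 11*(-1/10) - 12555 = -11/10 - 12555 = -125561/10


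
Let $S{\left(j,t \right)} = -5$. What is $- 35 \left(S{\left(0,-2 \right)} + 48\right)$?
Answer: $-1505$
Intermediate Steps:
$- 35 \left(S{\left(0,-2 \right)} + 48\right) = - 35 \left(-5 + 48\right) = \left(-35\right) 43 = -1505$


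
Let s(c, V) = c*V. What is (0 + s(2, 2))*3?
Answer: 12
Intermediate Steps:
s(c, V) = V*c
(0 + s(2, 2))*3 = (0 + 2*2)*3 = (0 + 4)*3 = 4*3 = 12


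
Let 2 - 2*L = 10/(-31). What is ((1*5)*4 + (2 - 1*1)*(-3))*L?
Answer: 612/31 ≈ 19.742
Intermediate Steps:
L = 36/31 (L = 1 - 5/(-31) = 1 - 5*(-1)/31 = 1 - ½*(-10/31) = 1 + 5/31 = 36/31 ≈ 1.1613)
((1*5)*4 + (2 - 1*1)*(-3))*L = ((1*5)*4 + (2 - 1*1)*(-3))*(36/31) = (5*4 + (2 - 1)*(-3))*(36/31) = (20 + 1*(-3))*(36/31) = (20 - 3)*(36/31) = 17*(36/31) = 612/31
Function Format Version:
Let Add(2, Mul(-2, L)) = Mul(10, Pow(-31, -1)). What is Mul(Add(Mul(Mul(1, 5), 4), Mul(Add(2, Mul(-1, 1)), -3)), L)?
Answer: Rational(612, 31) ≈ 19.742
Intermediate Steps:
L = Rational(36, 31) (L = Add(1, Mul(Rational(-1, 2), Mul(10, Pow(-31, -1)))) = Add(1, Mul(Rational(-1, 2), Mul(10, Rational(-1, 31)))) = Add(1, Mul(Rational(-1, 2), Rational(-10, 31))) = Add(1, Rational(5, 31)) = Rational(36, 31) ≈ 1.1613)
Mul(Add(Mul(Mul(1, 5), 4), Mul(Add(2, Mul(-1, 1)), -3)), L) = Mul(Add(Mul(Mul(1, 5), 4), Mul(Add(2, Mul(-1, 1)), -3)), Rational(36, 31)) = Mul(Add(Mul(5, 4), Mul(Add(2, -1), -3)), Rational(36, 31)) = Mul(Add(20, Mul(1, -3)), Rational(36, 31)) = Mul(Add(20, -3), Rational(36, 31)) = Mul(17, Rational(36, 31)) = Rational(612, 31)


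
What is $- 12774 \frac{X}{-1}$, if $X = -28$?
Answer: $-357672$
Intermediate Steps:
$- 12774 \frac{X}{-1} = - 12774 \left(- \frac{28}{-1}\right) = - 12774 \left(\left(-28\right) \left(-1\right)\right) = \left(-12774\right) 28 = -357672$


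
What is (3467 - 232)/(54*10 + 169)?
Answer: 3235/709 ≈ 4.5628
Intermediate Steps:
(3467 - 232)/(54*10 + 169) = 3235/(540 + 169) = 3235/709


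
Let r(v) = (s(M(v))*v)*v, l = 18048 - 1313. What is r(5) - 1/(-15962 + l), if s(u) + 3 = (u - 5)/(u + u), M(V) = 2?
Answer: -289879/3092 ≈ -93.751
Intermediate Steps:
l = 16735
s(u) = -3 + (-5 + u)/(2*u) (s(u) = -3 + (u - 5)/(u + u) = -3 + (-5 + u)/((2*u)) = -3 + (-5 + u)*(1/(2*u)) = -3 + (-5 + u)/(2*u))
r(v) = -15*v²/4 (r(v) = (((5/2)*(-1 - 1*2)/2)*v)*v = (((5/2)*(½)*(-1 - 2))*v)*v = (((5/2)*(½)*(-3))*v)*v = (-15*v/4)*v = -15*v²/4)
r(5) - 1/(-15962 + l) = -15/4*5² - 1/(-15962 + 16735) = -15/4*25 - 1/773 = -375/4 - 1*1/773 = -375/4 - 1/773 = -289879/3092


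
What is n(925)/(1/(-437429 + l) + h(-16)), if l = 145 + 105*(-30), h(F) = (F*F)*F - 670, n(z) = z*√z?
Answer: -407401450*√37/419821689 ≈ -5.9028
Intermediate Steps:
n(z) = z^(3/2)
h(F) = -670 + F³ (h(F) = F²*F - 670 = F³ - 670 = -670 + F³)
l = -3005 (l = 145 - 3150 = -3005)
n(925)/(1/(-437429 + l) + h(-16)) = 925^(3/2)/(1/(-437429 - 3005) + (-670 + (-16)³)) = (4625*√37)/(1/(-440434) + (-670 - 4096)) = (4625*√37)/(-1/440434 - 4766) = (4625*√37)/(-2099108445/440434) = (4625*√37)*(-440434/2099108445) = -407401450*√37/419821689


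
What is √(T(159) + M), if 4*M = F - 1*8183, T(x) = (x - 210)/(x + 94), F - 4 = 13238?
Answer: √323769919/506 ≈ 35.560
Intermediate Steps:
F = 13242 (F = 4 + 13238 = 13242)
T(x) = (-210 + x)/(94 + x)
M = 5059/4 (M = (13242 - 1*8183)/4 = (13242 - 8183)/4 = (¼)*5059 = 5059/4 ≈ 1264.8)
√(T(159) + M) = √((-210 + 159)/(94 + 159) + 5059/4) = √(-51/253 + 5059/4) = √(1279723/1012) = √323769919/506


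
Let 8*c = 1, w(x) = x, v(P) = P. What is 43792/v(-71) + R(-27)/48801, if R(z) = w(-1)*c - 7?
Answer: -5698917061/9239656 ≈ -616.79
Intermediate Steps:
c = ⅛ (c = (⅛)*1 = ⅛ ≈ 0.12500)
R(z) = -57/8 (R(z) = -1*⅛ - 7 = -⅛ - 7 = -57/8)
43792/v(-71) + R(-27)/48801 = 43792/(-71) - 57/8/48801 = 43792*(-1/71) - 57/8*1/48801 = -43792/71 - 19/130136 = -5698917061/9239656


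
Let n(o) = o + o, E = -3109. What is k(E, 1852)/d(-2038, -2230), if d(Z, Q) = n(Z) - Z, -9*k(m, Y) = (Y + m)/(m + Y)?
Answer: 1/18342 ≈ 5.4520e-5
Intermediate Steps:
n(o) = 2*o
k(m, Y) = -⅑ (k(m, Y) = -(Y + m)/(9*(m + Y)) = -(Y + m)/(9*(Y + m)) = -⅑*1 = -⅑)
d(Z, Q) = Z (d(Z, Q) = 2*Z - Z = Z)
k(E, 1852)/d(-2038, -2230) = -⅑/(-2038) = -⅑*(-1/2038) = 1/18342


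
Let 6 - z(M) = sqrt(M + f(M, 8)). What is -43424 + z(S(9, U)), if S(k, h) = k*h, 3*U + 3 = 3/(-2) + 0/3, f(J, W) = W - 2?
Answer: -43418 - I*sqrt(30)/2 ≈ -43418.0 - 2.7386*I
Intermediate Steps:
f(J, W) = -2 + W
U = -3/2 (U = -1 + (3/(-2) + 0/3)/3 = -1 + (3*(-1/2) + 0*(1/3))/3 = -1 + (-3/2 + 0)/3 = -1 + (1/3)*(-3/2) = -1 - 1/2 = -3/2 ≈ -1.5000)
S(k, h) = h*k
z(M) = 6 - sqrt(6 + M) (z(M) = 6 - sqrt(M + (-2 + 8)) = 6 - sqrt(M + 6) = 6 - sqrt(6 + M))
-43424 + z(S(9, U)) = -43424 + (6 - sqrt(6 - 3/2*9)) = -43424 + (6 - sqrt(6 - 27/2)) = -43424 + (6 - sqrt(-15/2)) = -43424 + (6 - I*sqrt(30)/2) = -43418 - I*sqrt(30)/2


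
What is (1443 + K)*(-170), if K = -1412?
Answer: -5270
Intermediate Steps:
(1443 + K)*(-170) = (1443 - 1412)*(-170) = 31*(-170) = -5270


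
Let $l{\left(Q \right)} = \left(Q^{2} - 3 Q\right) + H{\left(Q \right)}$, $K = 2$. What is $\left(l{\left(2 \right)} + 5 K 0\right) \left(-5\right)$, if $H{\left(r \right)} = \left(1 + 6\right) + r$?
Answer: $-35$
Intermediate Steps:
$H{\left(r \right)} = 7 + r$
$l{\left(Q \right)} = 7 + Q^{2} - 2 Q$ ($l{\left(Q \right)} = \left(Q^{2} - 3 Q\right) + \left(7 + Q\right) = 7 + Q^{2} - 2 Q$)
$\left(l{\left(2 \right)} + 5 K 0\right) \left(-5\right) = \left(\left(7 + 2^{2} - 4\right) + 5 \cdot 2 \cdot 0\right) \left(-5\right) = \left(\left(7 + 4 - 4\right) + 10 \cdot 0\right) \left(-5\right) = \left(7 + 0\right) \left(-5\right) = 7 \left(-5\right) = -35$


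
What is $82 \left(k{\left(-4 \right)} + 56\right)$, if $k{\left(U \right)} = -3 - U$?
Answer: $4674$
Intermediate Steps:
$82 \left(k{\left(-4 \right)} + 56\right) = 82 \left(\left(-3 - -4\right) + 56\right) = 82 \left(\left(-3 + 4\right) + 56\right) = 82 \left(1 + 56\right) = 82 \cdot 57 = 4674$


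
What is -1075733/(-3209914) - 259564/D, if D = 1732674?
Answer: 515358241273/2780867265018 ≈ 0.18532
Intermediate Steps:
-1075733/(-3209914) - 259564/D = -1075733/(-3209914) - 259564/1732674 = -1075733*(-1/3209914) - 259564*1/1732674 = 1075733/3209914 - 129782/866337 = 515358241273/2780867265018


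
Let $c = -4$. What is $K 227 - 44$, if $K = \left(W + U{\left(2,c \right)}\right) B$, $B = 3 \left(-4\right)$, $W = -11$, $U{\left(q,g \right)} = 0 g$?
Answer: $29920$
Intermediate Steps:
$U{\left(q,g \right)} = 0$
$B = -12$
$K = 132$ ($K = \left(-11 + 0\right) \left(-12\right) = \left(-11\right) \left(-12\right) = 132$)
$K 227 - 44 = 132 \cdot 227 - 44 = 29964 - 44 = 29920$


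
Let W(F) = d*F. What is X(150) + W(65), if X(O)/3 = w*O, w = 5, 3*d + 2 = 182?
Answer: 6150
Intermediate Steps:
d = 60 (d = -⅔ + (⅓)*182 = -⅔ + 182/3 = 60)
W(F) = 60*F
X(O) = 15*O (X(O) = 3*(5*O) = 15*O)
X(150) + W(65) = 15*150 + 60*65 = 2250 + 3900 = 6150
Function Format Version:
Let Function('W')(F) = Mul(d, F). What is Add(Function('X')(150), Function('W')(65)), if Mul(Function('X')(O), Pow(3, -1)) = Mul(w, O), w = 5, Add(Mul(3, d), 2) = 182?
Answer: 6150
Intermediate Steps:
d = 60 (d = Add(Rational(-2, 3), Mul(Rational(1, 3), 182)) = Add(Rational(-2, 3), Rational(182, 3)) = 60)
Function('W')(F) = Mul(60, F)
Function('X')(O) = Mul(15, O) (Function('X')(O) = Mul(3, Mul(5, O)) = Mul(15, O))
Add(Function('X')(150), Function('W')(65)) = Add(Mul(15, 150), Mul(60, 65)) = Add(2250, 3900) = 6150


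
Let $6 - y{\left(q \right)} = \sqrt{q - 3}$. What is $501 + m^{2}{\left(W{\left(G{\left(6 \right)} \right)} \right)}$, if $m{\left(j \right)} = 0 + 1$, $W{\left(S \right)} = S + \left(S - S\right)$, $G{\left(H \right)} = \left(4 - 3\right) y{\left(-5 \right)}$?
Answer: $502$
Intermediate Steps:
$y{\left(q \right)} = 6 - \sqrt{-3 + q}$ ($y{\left(q \right)} = 6 - \sqrt{q - 3} = 6 - \sqrt{-3 + q}$)
$G{\left(H \right)} = 6 - 2 i \sqrt{2}$ ($G{\left(H \right)} = \left(4 - 3\right) \left(6 - \sqrt{-3 - 5}\right) = 1 \left(6 - \sqrt{-8}\right) = 1 \left(6 - 2 i \sqrt{2}\right) = 6 - 2 i \sqrt{2}$)
$W{\left(S \right)} = S$ ($W{\left(S \right)} = S + 0 = S$)
$m{\left(j \right)} = 1$
$501 + m^{2}{\left(W{\left(G{\left(6 \right)} \right)} \right)} = 501 + 1^{2} = 501 + 1 = 502$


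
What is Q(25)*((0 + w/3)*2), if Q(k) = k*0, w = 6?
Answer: 0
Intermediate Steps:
Q(k) = 0
Q(25)*((0 + w/3)*2) = 0*((0 + 6/3)*2) = 0*((0 + 6*(⅓))*2) = 0*((0 + 2)*2) = 0*(2*2) = 0*4 = 0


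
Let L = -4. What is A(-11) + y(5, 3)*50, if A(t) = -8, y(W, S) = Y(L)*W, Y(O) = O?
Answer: -1008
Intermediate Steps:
y(W, S) = -4*W
A(-11) + y(5, 3)*50 = -8 - 4*5*50 = -8 - 20*50 = -8 - 1000 = -1008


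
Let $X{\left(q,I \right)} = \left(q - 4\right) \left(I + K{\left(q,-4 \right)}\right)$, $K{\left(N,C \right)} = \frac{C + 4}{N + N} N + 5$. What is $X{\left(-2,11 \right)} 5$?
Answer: $-480$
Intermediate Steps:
$K{\left(N,C \right)} = 7 + \frac{C}{2}$ ($K{\left(N,C \right)} = \frac{4 + C}{2 N} N + 5 = \left(2 + \frac{C}{2}\right) + 5 = 7 + \frac{C}{2}$)
$X{\left(q,I \right)} = \left(-4 + q\right) \left(5 + I\right)$ ($X{\left(q,I \right)} = \left(q - 4\right) \left(I + \left(7 + \frac{1}{2} \left(-4\right)\right)\right) = \left(-4 + q\right) \left(I + \left(7 - 2\right)\right) = \left(-4 + q\right) \left(I + 5\right) = \left(-4 + q\right) \left(5 + I\right)$)
$X{\left(-2,11 \right)} 5 = \left(-20 - 44 + 5 \left(-2\right) + 11 \left(-2\right)\right) 5 = \left(-20 - 44 - 10 - 22\right) 5 = \left(-96\right) 5 = -480$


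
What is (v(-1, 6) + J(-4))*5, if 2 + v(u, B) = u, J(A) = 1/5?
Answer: -14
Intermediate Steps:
J(A) = ⅕
v(u, B) = -2 + u
(v(-1, 6) + J(-4))*5 = ((-2 - 1) + ⅕)*5 = (-3 + ⅕)*5 = -14/5*5 = -14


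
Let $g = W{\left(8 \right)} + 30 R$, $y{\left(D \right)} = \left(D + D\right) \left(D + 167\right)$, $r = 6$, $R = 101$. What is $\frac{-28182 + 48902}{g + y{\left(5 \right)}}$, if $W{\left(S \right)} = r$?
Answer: $\frac{5180}{1189} \approx 4.3566$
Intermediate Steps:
$W{\left(S \right)} = 6$
$y{\left(D \right)} = 2 D \left(167 + D\right)$
$g = 3036$ ($g = 6 + 30 \cdot 101 = 6 + 3030 = 3036$)
$\frac{-28182 + 48902}{g + y{\left(5 \right)}} = \frac{-28182 + 48902}{3036 + 2 \cdot 5 \left(167 + 5\right)} = \frac{20720}{3036 + 2 \cdot 5 \cdot 172} = \frac{20720}{3036 + 1720} = \frac{20720}{4756} = 20720 \cdot \frac{1}{4756} = \frac{5180}{1189}$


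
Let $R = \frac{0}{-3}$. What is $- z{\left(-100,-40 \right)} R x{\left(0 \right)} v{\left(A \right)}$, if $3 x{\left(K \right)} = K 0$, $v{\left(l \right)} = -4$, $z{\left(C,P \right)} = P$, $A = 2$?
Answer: $0$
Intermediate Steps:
$R = 0$ ($R = 0 \left(- \frac{1}{3}\right) = 0$)
$x{\left(K \right)} = 0$ ($x{\left(K \right)} = \frac{K 0}{3} = \frac{1}{3} \cdot 0 = 0$)
$- z{\left(-100,-40 \right)} R x{\left(0 \right)} v{\left(A \right)} = - \left(-40\right) 0 \cdot 0 \left(-4\right) = - \left(-40\right) 0 \left(-4\right) = - \left(-40\right) 0 = \left(-1\right) 0 = 0$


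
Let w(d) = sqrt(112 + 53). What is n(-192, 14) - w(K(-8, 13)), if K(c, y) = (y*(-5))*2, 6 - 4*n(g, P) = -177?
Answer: 183/4 - sqrt(165) ≈ 32.905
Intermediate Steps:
n(g, P) = 183/4 (n(g, P) = 3/2 - 1/4*(-177) = 3/2 + 177/4 = 183/4)
K(c, y) = -10*y (K(c, y) = -5*y*2 = -10*y)
w(d) = sqrt(165)
n(-192, 14) - w(K(-8, 13)) = 183/4 - sqrt(165)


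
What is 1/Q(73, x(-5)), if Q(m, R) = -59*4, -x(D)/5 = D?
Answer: -1/236 ≈ -0.0042373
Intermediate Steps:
x(D) = -5*D
Q(m, R) = -236
1/Q(73, x(-5)) = 1/(-236) = -1/236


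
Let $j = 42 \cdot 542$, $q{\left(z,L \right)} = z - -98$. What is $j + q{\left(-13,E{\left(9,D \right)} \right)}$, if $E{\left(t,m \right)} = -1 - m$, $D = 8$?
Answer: $22849$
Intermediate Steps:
$q{\left(z,L \right)} = 98 + z$ ($q{\left(z,L \right)} = z + 98 = 98 + z$)
$j = 22764$
$j + q{\left(-13,E{\left(9,D \right)} \right)} = 22764 + \left(98 - 13\right) = 22764 + 85 = 22849$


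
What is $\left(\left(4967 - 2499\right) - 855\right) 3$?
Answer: $4839$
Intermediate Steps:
$\left(\left(4967 - 2499\right) - 855\right) 3 = \left(2468 - 855\right) 3 = 1613 \cdot 3 = 4839$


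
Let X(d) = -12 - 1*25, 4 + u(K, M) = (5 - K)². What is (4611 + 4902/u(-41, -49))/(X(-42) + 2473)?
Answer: 1623889/857472 ≈ 1.8938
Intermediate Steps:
u(K, M) = -4 + (5 - K)²
X(d) = -37 (X(d) = -12 - 25 = -37)
(4611 + 4902/u(-41, -49))/(X(-42) + 2473) = (4611 + 4902/(-4 + (-5 - 41)²))/(-37 + 2473) = (4611 + 4902/(-4 + (-46)²))/2436 = (4611 + 4902/(-4 + 2116))*(1/2436) = (4611 + 4902/2112)*(1/2436) = (4611 + 4902*(1/2112))*(1/2436) = (4611 + 817/352)*(1/2436) = (1623889/352)*(1/2436) = 1623889/857472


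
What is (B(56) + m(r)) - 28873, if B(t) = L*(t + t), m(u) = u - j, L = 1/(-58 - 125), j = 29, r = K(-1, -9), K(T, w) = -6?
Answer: -5290276/183 ≈ -28909.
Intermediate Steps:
r = -6
L = -1/183 (L = 1/(-183) = -1/183 ≈ -0.0054645)
m(u) = -29 + u (m(u) = u - 1*29 = u - 29 = -29 + u)
B(t) = -2*t/183 (B(t) = -(t + t)/183 = -2*t/183)
(B(56) + m(r)) - 28873 = (-2/183*56 + (-29 - 6)) - 28873 = (-112/183 - 35) - 28873 = -6517/183 - 28873 = -5290276/183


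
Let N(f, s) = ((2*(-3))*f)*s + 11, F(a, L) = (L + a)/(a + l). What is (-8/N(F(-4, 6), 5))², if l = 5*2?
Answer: 64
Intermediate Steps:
l = 10
F(a, L) = (L + a)/(10 + a) (F(a, L) = (L + a)/(a + 10) = (L + a)/(10 + a))
N(f, s) = 11 - 6*f*s (N(f, s) = (-6*f)*s + 11 = -6*f*s + 11 = 11 - 6*f*s)
(-8/N(F(-4, 6), 5))² = (-8/(11 - 6*(6 - 4)/(10 - 4)*5))² = (-8/(11 - 6*2/6*5))² = (-8/(11 - 6*(⅙)*2*5))² = (-8/(11 - 6*⅓*5))² = (-8/(11 - 10))² = (-8/1)² = (-8*1)² = (-8)² = 64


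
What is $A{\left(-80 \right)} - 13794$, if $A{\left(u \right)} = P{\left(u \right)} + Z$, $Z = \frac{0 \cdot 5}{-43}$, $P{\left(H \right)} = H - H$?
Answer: $-13794$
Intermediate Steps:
$P{\left(H \right)} = 0$
$Z = 0$ ($Z = 0 \left(- \frac{1}{43}\right) = 0$)
$A{\left(u \right)} = 0$ ($A{\left(u \right)} = 0 + 0 = 0$)
$A{\left(-80 \right)} - 13794 = 0 - 13794 = -13794$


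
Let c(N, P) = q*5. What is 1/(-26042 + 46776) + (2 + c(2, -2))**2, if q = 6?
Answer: 21231617/20734 ≈ 1024.0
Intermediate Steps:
c(N, P) = 30 (c(N, P) = 6*5 = 30)
1/(-26042 + 46776) + (2 + c(2, -2))**2 = 1/(-26042 + 46776) + (2 + 30)**2 = 1/20734 + 32**2 = 1/20734 + 1024 = 21231617/20734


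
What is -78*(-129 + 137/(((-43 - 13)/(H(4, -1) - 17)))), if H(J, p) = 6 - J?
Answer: 201591/28 ≈ 7199.7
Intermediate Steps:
-78*(-129 + 137/(((-43 - 13)/(H(4, -1) - 17)))) = -78*(-129 + 137/(((-43 - 13)/((6 - 1*4) - 17)))) = -78*(-129 + 137/((-56/((6 - 4) - 17)))) = -78*(-129 + 137/((-56/(2 - 17)))) = -78*(-129 + 137/((-56/(-15)))) = -78*(-129 + 137/((-56*(-1/15)))) = -78*(-129 + 137/(56/15)) = -78*(-129 + 137*(15/56)) = -78*(-129 + 2055/56) = -78*(-5169/56) = 201591/28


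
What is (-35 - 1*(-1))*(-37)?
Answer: 1258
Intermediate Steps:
(-35 - 1*(-1))*(-37) = (-35 + 1)*(-37) = -34*(-37) = 1258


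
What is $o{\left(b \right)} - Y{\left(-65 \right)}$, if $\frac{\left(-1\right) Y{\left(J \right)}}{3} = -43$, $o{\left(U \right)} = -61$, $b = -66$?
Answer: $-190$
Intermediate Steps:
$Y{\left(J \right)} = 129$ ($Y{\left(J \right)} = \left(-3\right) \left(-43\right) = 129$)
$o{\left(b \right)} - Y{\left(-65 \right)} = -61 - 129 = -190$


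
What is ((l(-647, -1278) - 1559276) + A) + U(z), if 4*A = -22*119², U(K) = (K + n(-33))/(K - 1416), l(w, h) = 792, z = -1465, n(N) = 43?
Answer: -9428758215/5762 ≈ -1.6364e+6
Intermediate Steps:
U(K) = (43 + K)/(-1416 + K) (U(K) = (K + 43)/(K - 1416) = (43 + K)/(-1416 + K))
A = -155771/2 (A = (-22*119²)/4 = (-22*14161)/4 = (¼)*(-311542) = -155771/2 ≈ -77886.)
((l(-647, -1278) - 1559276) + A) + U(z) = ((792 - 1559276) - 155771/2) + (43 - 1465)/(-1416 - 1465) = (-1558484 - 155771/2) - 1422/(-2881) = -3272739/2 - 1/2881*(-1422) = -3272739/2 + 1422/2881 = -9428758215/5762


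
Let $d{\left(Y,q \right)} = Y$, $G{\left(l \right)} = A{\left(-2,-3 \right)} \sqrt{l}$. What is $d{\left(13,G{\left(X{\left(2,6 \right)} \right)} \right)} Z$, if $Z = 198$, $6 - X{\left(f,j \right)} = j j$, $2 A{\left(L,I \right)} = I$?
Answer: $2574$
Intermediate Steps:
$A{\left(L,I \right)} = \frac{I}{2}$
$X{\left(f,j \right)} = 6 - j^{2}$ ($X{\left(f,j \right)} = 6 - j j = 6 - j^{2}$)
$G{\left(l \right)} = - \frac{3 \sqrt{l}}{2}$ ($G{\left(l \right)} = \frac{1}{2} \left(-3\right) \sqrt{l} = - \frac{3 \sqrt{l}}{2}$)
$d{\left(13,G{\left(X{\left(2,6 \right)} \right)} \right)} Z = 13 \cdot 198 = 2574$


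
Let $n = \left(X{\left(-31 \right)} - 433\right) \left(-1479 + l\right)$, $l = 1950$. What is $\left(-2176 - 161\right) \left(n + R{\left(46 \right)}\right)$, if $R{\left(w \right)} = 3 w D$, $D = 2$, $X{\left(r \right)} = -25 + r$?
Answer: $537610491$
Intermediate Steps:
$R{\left(w \right)} = 6 w$ ($R{\left(w \right)} = 3 w 2 = 6 w$)
$n = -230319$ ($n = \left(\left(-25 - 31\right) - 433\right) \left(-1479 + 1950\right) = \left(-56 - 433\right) 471 = \left(-489\right) 471 = -230319$)
$\left(-2176 - 161\right) \left(n + R{\left(46 \right)}\right) = \left(-2176 - 161\right) \left(-230319 + 6 \cdot 46\right) = - 2337 \left(-230319 + 276\right) = \left(-2337\right) \left(-230043\right) = 537610491$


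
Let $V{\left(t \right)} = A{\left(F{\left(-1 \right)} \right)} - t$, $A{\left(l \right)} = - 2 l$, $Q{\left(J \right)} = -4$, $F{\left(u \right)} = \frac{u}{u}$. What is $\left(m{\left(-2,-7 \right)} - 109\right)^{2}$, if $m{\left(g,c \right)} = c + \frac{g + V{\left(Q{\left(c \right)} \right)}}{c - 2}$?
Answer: $13456$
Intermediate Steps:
$F{\left(u \right)} = 1$
$V{\left(t \right)} = -2 - t$ ($V{\left(t \right)} = \left(-2\right) 1 - t = -2 - t$)
$m{\left(g,c \right)} = c + \frac{2 + g}{-2 + c}$ ($m{\left(g,c \right)} = c + \frac{g - -2}{c - 2} = c + \frac{g + \left(-2 + 4\right)}{-2 + c} = c + \frac{g + 2}{-2 + c} = c + \frac{2 + g}{-2 + c}$)
$\left(m{\left(-2,-7 \right)} - 109\right)^{2} = \left(\frac{2 - 2 + \left(-7\right)^{2} - -14}{-2 - 7} - 109\right)^{2} = \left(\frac{2 - 2 + 49 + 14}{-9} - 109\right)^{2} = \left(\left(- \frac{1}{9}\right) 63 - 109\right)^{2} = \left(-7 - 109\right)^{2} = \left(-116\right)^{2} = 13456$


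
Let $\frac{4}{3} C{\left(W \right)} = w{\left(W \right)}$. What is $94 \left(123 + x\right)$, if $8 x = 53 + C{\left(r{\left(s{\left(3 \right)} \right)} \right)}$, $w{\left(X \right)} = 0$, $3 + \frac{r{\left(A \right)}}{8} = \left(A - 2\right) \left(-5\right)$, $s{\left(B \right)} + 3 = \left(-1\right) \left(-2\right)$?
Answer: $\frac{48739}{4} \approx 12185.0$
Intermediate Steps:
$s{\left(B \right)} = -1$ ($s{\left(B \right)} = -3 - -2 = -3 + 2 = -1$)
$r{\left(A \right)} = 56 - 40 A$ ($r{\left(A \right)} = -24 + 8 \left(A - 2\right) \left(-5\right) = -24 + 8 \left(-2 + A\right) \left(-5\right) = -24 + 8 \left(10 - 5 A\right) = -24 - \left(-80 + 40 A\right) = 56 - 40 A$)
$C{\left(W \right)} = 0$ ($C{\left(W \right)} = \frac{3}{4} \cdot 0 = 0$)
$x = \frac{53}{8}$ ($x = \frac{53 + 0}{8} = \frac{1}{8} \cdot 53 = \frac{53}{8} \approx 6.625$)
$94 \left(123 + x\right) = 94 \left(123 + \frac{53}{8}\right) = 94 \cdot \frac{1037}{8} = \frac{48739}{4}$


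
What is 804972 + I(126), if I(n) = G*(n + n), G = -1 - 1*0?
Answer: 804720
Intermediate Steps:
G = -1 (G = -1 + 0 = -1)
I(n) = -2*n (I(n) = -(n + n) = -2*n)
804972 + I(126) = 804972 - 2*126 = 804972 - 252 = 804720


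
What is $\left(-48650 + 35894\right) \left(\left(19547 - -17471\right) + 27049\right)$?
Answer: $-817238652$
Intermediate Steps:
$\left(-48650 + 35894\right) \left(\left(19547 - -17471\right) + 27049\right) = - 12756 \left(\left(19547 + 17471\right) + 27049\right) = - 12756 \left(37018 + 27049\right) = \left(-12756\right) 64067 = -817238652$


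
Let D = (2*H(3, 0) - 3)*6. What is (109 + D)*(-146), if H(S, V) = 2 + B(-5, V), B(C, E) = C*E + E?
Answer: -16790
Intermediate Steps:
B(C, E) = E + C*E
H(S, V) = 2 - 4*V (H(S, V) = 2 + V*(1 - 5) = 2 + V*(-4) = 2 - 4*V)
D = 6 (D = (2*(2 - 4*0) - 3)*6 = (2*(2 + 0) - 3)*6 = (2*2 - 3)*6 = (4 - 3)*6 = 1*6 = 6)
(109 + D)*(-146) = (109 + 6)*(-146) = 115*(-146) = -16790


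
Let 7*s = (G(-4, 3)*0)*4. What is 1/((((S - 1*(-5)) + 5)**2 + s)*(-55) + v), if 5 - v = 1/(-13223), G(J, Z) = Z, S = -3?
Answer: -13223/35569869 ≈ -0.00037175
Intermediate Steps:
s = 0 (s = ((3*0)*4)/7 = (0*4)/7 = (1/7)*0 = 0)
v = 66116/13223 (v = 5 - 1/(-13223) = 5 - 1*(-1/13223) = 5 + 1/13223 = 66116/13223 ≈ 5.0001)
1/((((S - 1*(-5)) + 5)**2 + s)*(-55) + v) = 1/((((-3 - 1*(-5)) + 5)**2 + 0)*(-55) + 66116/13223) = 1/((((-3 + 5) + 5)**2 + 0)*(-55) + 66116/13223) = 1/(((2 + 5)**2 + 0)*(-55) + 66116/13223) = 1/((7**2 + 0)*(-55) + 66116/13223) = 1/((49 + 0)*(-55) + 66116/13223) = 1/(49*(-55) + 66116/13223) = 1/(-2695 + 66116/13223) = 1/(-35569869/13223) = -13223/35569869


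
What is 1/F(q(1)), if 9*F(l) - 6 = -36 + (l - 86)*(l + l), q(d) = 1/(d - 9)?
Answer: -288/271 ≈ -1.0627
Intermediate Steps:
q(d) = 1/(-9 + d)
F(l) = -10/3 + 2*l*(-86 + l)/9 (F(l) = ⅔ + (-36 + (l - 86)*(l + l))/9 = ⅔ + (-36 + (-86 + l)*(2*l))/9 = ⅔ + (-36 + 2*l*(-86 + l))/9 = ⅔ + (-4 + 2*l*(-86 + l)/9) = -10/3 + 2*l*(-86 + l)/9)
1/F(q(1)) = 1/(-10/3 - 172/(9*(-9 + 1)) + 2*(1/(-9 + 1))²/9) = 1/(-10/3 - 172/9/(-8) + 2*(1/(-8))²/9) = 1/(-10/3 - 172/9*(-⅛) + 2*(-⅛)²/9) = 1/(-10/3 + 43/18 + (2/9)*(1/64)) = 1/(-10/3 + 43/18 + 1/288) = 1/(-271/288) = -288/271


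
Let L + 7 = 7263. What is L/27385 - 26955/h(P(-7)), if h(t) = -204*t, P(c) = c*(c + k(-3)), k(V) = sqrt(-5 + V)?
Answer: 91392827/35381420 + 2995*I*sqrt(2)/4522 ≈ 2.5831 + 0.93666*I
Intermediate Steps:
L = 7256 (L = -7 + 7263 = 7256)
P(c) = c*(c + 2*I*sqrt(2)) (P(c) = c*(c + sqrt(-5 - 3)) = c*(c + sqrt(-8)) = c*(c + 2*I*sqrt(2)))
L/27385 - 26955/h(P(-7)) = 7256/27385 - 26955*1/(1428*(-7 + 2*I*sqrt(2))) = 7256*(1/27385) - 26955*(-1/(204*(49 - 14*I*sqrt(2)))) = 7256/27385 - 26955/(-9996 + 2856*I*sqrt(2))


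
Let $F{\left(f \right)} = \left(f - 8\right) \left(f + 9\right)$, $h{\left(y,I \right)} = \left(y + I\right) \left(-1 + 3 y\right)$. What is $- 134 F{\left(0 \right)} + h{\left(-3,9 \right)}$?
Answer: $9588$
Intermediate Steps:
$h{\left(y,I \right)} = \left(-1 + 3 y\right) \left(I + y\right)$ ($h{\left(y,I \right)} = \left(I + y\right) \left(-1 + 3 y\right) = \left(-1 + 3 y\right) \left(I + y\right)$)
$F{\left(f \right)} = \left(-8 + f\right) \left(9 + f\right)$
$- 134 F{\left(0 \right)} + h{\left(-3,9 \right)} = - 134 \left(-72 + 0 + 0^{2}\right) + \left(\left(-1\right) 9 - -3 + 3 \left(-3\right)^{2} + 3 \cdot 9 \left(-3\right)\right) = - 134 \left(-72 + 0 + 0\right) + \left(-9 + 3 + 3 \cdot 9 - 81\right) = \left(-134\right) \left(-72\right) + \left(-9 + 3 + 27 - 81\right) = 9648 - 60 = 9588$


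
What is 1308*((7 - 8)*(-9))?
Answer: 11772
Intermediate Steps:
1308*((7 - 8)*(-9)) = 1308*(-1*(-9)) = 1308*9 = 11772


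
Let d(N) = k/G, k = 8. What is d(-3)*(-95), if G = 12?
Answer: -190/3 ≈ -63.333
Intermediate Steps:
d(N) = ⅔ (d(N) = 8/12 = 8*(1/12) = ⅔)
d(-3)*(-95) = (⅔)*(-95) = -190/3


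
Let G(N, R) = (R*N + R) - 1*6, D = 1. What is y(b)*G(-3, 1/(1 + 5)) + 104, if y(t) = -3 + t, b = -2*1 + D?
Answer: 388/3 ≈ 129.33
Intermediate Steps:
b = -1 (b = -2*1 + 1 = -2 + 1 = -1)
G(N, R) = -6 + R + N*R (G(N, R) = (N*R + R) - 6 = (R + N*R) - 6 = -6 + R + N*R)
y(b)*G(-3, 1/(1 + 5)) + 104 = (-3 - 1)*(-6 + 1/(1 + 5) - 3/(1 + 5)) + 104 = -4*(-6 + 1/6 - 3/6) + 104 = -4*(-6 + ⅙ - 3*⅙) + 104 = -4*(-6 + ⅙ - ½) + 104 = -4*(-19/3) + 104 = 76/3 + 104 = 388/3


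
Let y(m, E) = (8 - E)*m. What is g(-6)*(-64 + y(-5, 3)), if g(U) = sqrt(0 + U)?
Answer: -89*I*sqrt(6) ≈ -218.0*I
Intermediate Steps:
y(m, E) = m*(8 - E)
g(U) = sqrt(U)
g(-6)*(-64 + y(-5, 3)) = sqrt(-6)*(-64 - 5*(8 - 1*3)) = (I*sqrt(6))*(-64 - 5*(8 - 3)) = (I*sqrt(6))*(-64 - 5*5) = (I*sqrt(6))*(-64 - 25) = (I*sqrt(6))*(-89) = -89*I*sqrt(6)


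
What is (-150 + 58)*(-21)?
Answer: 1932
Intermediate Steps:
(-150 + 58)*(-21) = -92*(-21) = 1932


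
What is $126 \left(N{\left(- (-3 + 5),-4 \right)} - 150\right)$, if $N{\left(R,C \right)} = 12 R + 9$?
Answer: $-20790$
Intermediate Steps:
$N{\left(R,C \right)} = 9 + 12 R$
$126 \left(N{\left(- (-3 + 5),-4 \right)} - 150\right) = 126 \left(\left(9 + 12 \left(- (-3 + 5)\right)\right) - 150\right) = 126 \left(\left(9 + 12 \left(\left(-1\right) 2\right)\right) - 150\right) = 126 \left(\left(9 + 12 \left(-2\right)\right) - 150\right) = 126 \left(\left(9 - 24\right) - 150\right) = 126 \left(-15 - 150\right) = 126 \left(-165\right) = -20790$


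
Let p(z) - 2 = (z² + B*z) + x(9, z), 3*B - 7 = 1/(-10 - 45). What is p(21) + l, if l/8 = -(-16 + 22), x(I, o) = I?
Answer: 24908/55 ≈ 452.87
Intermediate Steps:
B = 128/55 (B = 7/3 + 1/(3*(-10 - 45)) = 7/3 + (⅓)/(-55) = 7/3 + (⅓)*(-1/55) = 7/3 - 1/165 = 128/55 ≈ 2.3273)
p(z) = 11 + z² + 128*z/55 (p(z) = 2 + ((z² + 128*z/55) + 9) = 2 + (9 + z² + 128*z/55) = 11 + z² + 128*z/55)
l = -48 (l = 8*(-(-16 + 22)) = 8*(-1*6) = 8*(-6) = -48)
p(21) + l = (11 + 21² + (128/55)*21) - 48 = (11 + 441 + 2688/55) - 48 = 27548/55 - 48 = 24908/55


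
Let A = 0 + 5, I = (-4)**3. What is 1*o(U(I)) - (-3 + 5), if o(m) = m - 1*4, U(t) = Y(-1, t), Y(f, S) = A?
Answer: -1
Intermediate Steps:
I = -64
A = 5
Y(f, S) = 5
U(t) = 5
o(m) = -4 + m (o(m) = m - 4 = -4 + m)
1*o(U(I)) - (-3 + 5) = 1*(-4 + 5) - (-3 + 5) = 1*1 - 1*2 = 1 - 2 = -1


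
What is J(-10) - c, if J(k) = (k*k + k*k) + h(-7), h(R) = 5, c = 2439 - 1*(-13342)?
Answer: -15576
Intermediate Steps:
c = 15781 (c = 2439 + 13342 = 15781)
J(k) = 5 + 2*k² (J(k) = (k*k + k*k) + 5 = (k² + k²) + 5 = 2*k² + 5 = 5 + 2*k²)
J(-10) - c = (5 + 2*(-10)²) - 1*15781 = (5 + 2*100) - 15781 = (5 + 200) - 15781 = 205 - 15781 = -15576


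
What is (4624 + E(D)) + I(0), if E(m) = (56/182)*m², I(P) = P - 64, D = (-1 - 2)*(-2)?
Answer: 59424/13 ≈ 4571.1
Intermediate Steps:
D = 6 (D = -3*(-2) = 6)
I(P) = -64 + P
E(m) = 4*m²/13 (E(m) = (56*(1/182))*m² = 4*m²/13)
(4624 + E(D)) + I(0) = (4624 + (4/13)*6²) + (-64 + 0) = (4624 + (4/13)*36) - 64 = (4624 + 144/13) - 64 = 60256/13 - 64 = 59424/13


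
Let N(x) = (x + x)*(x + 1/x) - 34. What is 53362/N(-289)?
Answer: 26681/83505 ≈ 0.31951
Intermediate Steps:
N(x) = -34 + 2*x*(x + 1/x) (N(x) = (2*x)*(x + 1/x) - 34 = 2*x*(x + 1/x) - 34 = -34 + 2*x*(x + 1/x))
53362/N(-289) = 53362/(-32 + 2*(-289)²) = 53362/(-32 + 2*83521) = 53362/(-32 + 167042) = 53362/167010 = 53362*(1/167010) = 26681/83505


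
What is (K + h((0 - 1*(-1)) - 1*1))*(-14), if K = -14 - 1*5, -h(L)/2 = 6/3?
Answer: 322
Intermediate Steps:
h(L) = -4 (h(L) = -12/3 = -2*2 = -4)
K = -19 (K = -14 - 5 = -19)
(K + h((0 - 1*(-1)) - 1*1))*(-14) = (-19 - 4)*(-14) = -23*(-14) = 322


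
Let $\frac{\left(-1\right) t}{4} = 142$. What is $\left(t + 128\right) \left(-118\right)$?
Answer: $51920$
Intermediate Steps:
$t = -568$ ($t = \left(-4\right) 142 = -568$)
$\left(t + 128\right) \left(-118\right) = \left(-568 + 128\right) \left(-118\right) = \left(-440\right) \left(-118\right) = 51920$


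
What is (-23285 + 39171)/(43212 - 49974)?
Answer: -7943/3381 ≈ -2.3493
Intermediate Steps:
(-23285 + 39171)/(43212 - 49974) = 15886/(-6762) = 15886*(-1/6762) = -7943/3381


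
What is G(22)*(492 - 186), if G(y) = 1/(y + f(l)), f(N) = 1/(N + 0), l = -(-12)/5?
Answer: 3672/269 ≈ 13.651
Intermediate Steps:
l = 12/5 (l = -(-12)/5 = -3*(-⅘) = 12/5 ≈ 2.4000)
f(N) = 1/N
G(y) = 1/(5/12 + y) (G(y) = 1/(y + 1/(12/5)) = 1/(y + 5/12) = 1/(5/12 + y))
G(22)*(492 - 186) = (12/(5 + 12*22))*(492 - 186) = (12/(5 + 264))*306 = (12/269)*306 = 3672/269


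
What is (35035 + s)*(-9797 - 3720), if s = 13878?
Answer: -661157021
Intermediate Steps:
(35035 + s)*(-9797 - 3720) = (35035 + 13878)*(-9797 - 3720) = 48913*(-13517) = -661157021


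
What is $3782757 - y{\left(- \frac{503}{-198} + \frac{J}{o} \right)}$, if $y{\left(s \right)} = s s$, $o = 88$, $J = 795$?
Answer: $\frac{2372703252959}{627264} \approx 3.7826 \cdot 10^{6}$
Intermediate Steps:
$y{\left(s \right)} = s^{2}$
$3782757 - y{\left(- \frac{503}{-198} + \frac{J}{o} \right)} = 3782757 - \left(- \frac{503}{-198} + \frac{795}{88}\right)^{2} = 3782757 - \left(\left(-503\right) \left(- \frac{1}{198}\right) + 795 \cdot \frac{1}{88}\right)^{2} = 3782757 - \left(\frac{503}{198} + \frac{795}{88}\right)^{2} = 3782757 - \left(\frac{9167}{792}\right)^{2} = 3782757 - \frac{84033889}{627264} = \frac{2372703252959}{627264}$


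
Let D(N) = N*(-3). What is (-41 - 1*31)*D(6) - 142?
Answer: 1154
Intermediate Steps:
D(N) = -3*N
(-41 - 1*31)*D(6) - 142 = (-41 - 1*31)*(-3*6) - 142 = (-41 - 31)*(-18) - 142 = -72*(-18) - 142 = 1296 - 142 = 1154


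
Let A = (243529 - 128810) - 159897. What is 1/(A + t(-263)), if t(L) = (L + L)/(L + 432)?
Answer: -169/7635608 ≈ -2.2133e-5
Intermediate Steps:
t(L) = 2*L/(432 + L) (t(L) = (2*L)/(432 + L) = 2*L/(432 + L))
A = -45178 (A = 114719 - 159897 = -45178)
1/(A + t(-263)) = 1/(-45178 + 2*(-263)/(432 - 263)) = 1/(-45178 + 2*(-263)/169) = 1/(-45178 + 2*(-263)*(1/169)) = 1/(-45178 - 526/169) = 1/(-7635608/169) = -169/7635608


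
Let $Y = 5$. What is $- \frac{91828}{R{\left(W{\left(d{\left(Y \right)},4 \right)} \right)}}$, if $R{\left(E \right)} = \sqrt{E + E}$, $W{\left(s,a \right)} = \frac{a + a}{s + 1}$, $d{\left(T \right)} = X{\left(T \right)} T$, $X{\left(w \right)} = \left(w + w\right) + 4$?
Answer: $- 22957 \sqrt{71} \approx -1.9344 \cdot 10^{5}$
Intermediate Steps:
$X{\left(w \right)} = 4 + 2 w$ ($X{\left(w \right)} = 2 w + 4 = 4 + 2 w$)
$d{\left(T \right)} = T \left(4 + 2 T\right)$ ($d{\left(T \right)} = \left(4 + 2 T\right) T = T \left(4 + 2 T\right)$)
$W{\left(s,a \right)} = \frac{2 a}{1 + s}$
$R{\left(E \right)} = \sqrt{2} \sqrt{E}$ ($R{\left(E \right)} = \sqrt{2 E} = \sqrt{2} \sqrt{E}$)
$- \frac{91828}{R{\left(W{\left(d{\left(Y \right)},4 \right)} \right)}} = - \frac{91828}{\sqrt{2} \sqrt{2 \cdot 4 \frac{1}{1 + 2 \cdot 5 \left(2 + 5\right)}}} = - \frac{91828}{\sqrt{2} \sqrt{2 \cdot 4 \frac{1}{1 + 2 \cdot 5 \cdot 7}}} = - \frac{91828}{\sqrt{2} \sqrt{2 \cdot 4 \frac{1}{1 + 70}}} = - \frac{91828}{\sqrt{2} \sqrt{2 \cdot 4 \cdot \frac{1}{71}}} = - \frac{91828}{\sqrt{2} \sqrt{\frac{8}{71}}} = - \frac{91828}{\sqrt{2} \frac{2 \sqrt{142}}{71}} = - \frac{91828}{\frac{4}{71} \sqrt{71}} = - 91828 \frac{\sqrt{71}}{4} = - 22957 \sqrt{71}$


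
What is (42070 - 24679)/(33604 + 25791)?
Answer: 17391/59395 ≈ 0.29280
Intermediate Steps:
(42070 - 24679)/(33604 + 25791) = 17391/59395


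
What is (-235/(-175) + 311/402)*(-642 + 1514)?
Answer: 12983644/7035 ≈ 1845.6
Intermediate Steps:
(-235/(-175) + 311/402)*(-642 + 1514) = (-235*(-1/175) + 311*(1/402))*872 = (47/35 + 311/402)*872 = (29779/14070)*872 = 12983644/7035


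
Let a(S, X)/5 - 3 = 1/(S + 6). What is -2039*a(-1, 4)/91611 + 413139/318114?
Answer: 1017404659/1079360802 ≈ 0.94260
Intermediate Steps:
a(S, X) = 15 + 5/(6 + S) (a(S, X) = 15 + 5/(S + 6) = 15 + 5/(6 + S))
-2039*a(-1, 4)/91611 + 413139/318114 = -10195*(19 + 3*(-1))/(6 - 1)/91611 + 413139/318114 = -10195*(19 - 3)/5*(1/91611) + 413139*(1/318114) = -10195*16/5*(1/91611) + 137713/106038 = -2039*16*(1/91611) + 137713/106038 = -32624*1/91611 + 137713/106038 = -32624/91611 + 137713/106038 = 1017404659/1079360802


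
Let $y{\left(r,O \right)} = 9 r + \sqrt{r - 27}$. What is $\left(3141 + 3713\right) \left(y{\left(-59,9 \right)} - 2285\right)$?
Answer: $-19300864 + 6854 i \sqrt{86} \approx -1.9301 \cdot 10^{7} + 63561.0 i$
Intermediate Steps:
$y{\left(r,O \right)} = \sqrt{-27 + r} + 9 r$ ($y{\left(r,O \right)} = 9 r + \sqrt{-27 + r} = \sqrt{-27 + r} + 9 r$)
$\left(3141 + 3713\right) \left(y{\left(-59,9 \right)} - 2285\right) = \left(3141 + 3713\right) \left(\left(\sqrt{-27 - 59} + 9 \left(-59\right)\right) - 2285\right) = 6854 \left(\left(\sqrt{-86} - 531\right) - 2285\right) = 6854 \left(\left(i \sqrt{86} - 531\right) - 2285\right) = 6854 \left(\left(-531 + i \sqrt{86}\right) - 2285\right) = 6854 \left(-2816 + i \sqrt{86}\right) = -19300864 + 6854 i \sqrt{86}$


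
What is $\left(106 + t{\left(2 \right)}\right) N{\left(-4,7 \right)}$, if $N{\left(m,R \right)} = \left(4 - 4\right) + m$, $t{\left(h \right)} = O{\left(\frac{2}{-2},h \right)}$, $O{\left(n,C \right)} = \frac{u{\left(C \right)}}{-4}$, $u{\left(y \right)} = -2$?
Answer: $-426$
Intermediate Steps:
$O{\left(n,C \right)} = \frac{1}{2}$ ($O{\left(n,C \right)} = - \frac{2}{-4} = \left(-2\right) \left(- \frac{1}{4}\right) = \frac{1}{2}$)
$t{\left(h \right)} = \frac{1}{2}$
$N{\left(m,R \right)} = m$ ($N{\left(m,R \right)} = 0 + m = m$)
$\left(106 + t{\left(2 \right)}\right) N{\left(-4,7 \right)} = \left(106 + \frac{1}{2}\right) \left(-4\right) = \frac{213}{2} \left(-4\right) = -426$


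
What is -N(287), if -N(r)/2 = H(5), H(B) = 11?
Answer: 22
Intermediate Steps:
N(r) = -22 (N(r) = -2*11 = -22)
-N(287) = -1*(-22) = 22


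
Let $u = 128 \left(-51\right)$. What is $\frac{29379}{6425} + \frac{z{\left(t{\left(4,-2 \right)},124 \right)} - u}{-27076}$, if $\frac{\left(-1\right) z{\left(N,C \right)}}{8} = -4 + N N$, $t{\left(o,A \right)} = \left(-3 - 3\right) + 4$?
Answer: $\frac{188380851}{43490825} \approx 4.3315$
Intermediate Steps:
$t{\left(o,A \right)} = -2$ ($t{\left(o,A \right)} = -6 + 4 = -2$)
$z{\left(N,C \right)} = 32 - 8 N^{2}$ ($z{\left(N,C \right)} = - 8 \left(-4 + N N\right) = - 8 \left(-4 + N^{2}\right) = 32 - 8 N^{2}$)
$u = -6528$
$\frac{29379}{6425} + \frac{z{\left(t{\left(4,-2 \right)},124 \right)} - u}{-27076} = \frac{29379}{6425} + \frac{\left(32 - 8 \left(-2\right)^{2}\right) - -6528}{-27076} = 29379 \cdot \frac{1}{6425} + \left(\left(32 - 32\right) + 6528\right) \left(- \frac{1}{27076}\right) = \frac{29379}{6425} + \left(\left(32 - 32\right) + 6528\right) \left(- \frac{1}{27076}\right) = \frac{29379}{6425} + \left(0 + 6528\right) \left(- \frac{1}{27076}\right) = \frac{29379}{6425} + 6528 \left(- \frac{1}{27076}\right) = \frac{29379}{6425} - \frac{1632}{6769} = \frac{188380851}{43490825}$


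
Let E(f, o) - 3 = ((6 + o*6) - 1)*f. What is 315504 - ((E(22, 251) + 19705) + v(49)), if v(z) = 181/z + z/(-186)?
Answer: 2392885891/9114 ≈ 2.6255e+5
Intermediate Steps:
v(z) = 181/z - z/186 (v(z) = 181/z + z*(-1/186) = 181/z - z/186)
E(f, o) = 3 + f*(5 + 6*o) (E(f, o) = 3 + ((6 + o*6) - 1)*f = 3 + ((6 + 6*o) - 1)*f = 3 + (5 + 6*o)*f = 3 + f*(5 + 6*o))
315504 - ((E(22, 251) + 19705) + v(49)) = 315504 - (((3 + 5*22 + 6*22*251) + 19705) + (181/49 - 1/186*49)) = 315504 - (((3 + 110 + 33132) + 19705) + (181*(1/49) - 49/186)) = 315504 - ((33245 + 19705) + (181/49 - 49/186)) = 315504 - (52950 + 31265/9114) = 315504 - 1*482617565/9114 = 315504 - 482617565/9114 = 2392885891/9114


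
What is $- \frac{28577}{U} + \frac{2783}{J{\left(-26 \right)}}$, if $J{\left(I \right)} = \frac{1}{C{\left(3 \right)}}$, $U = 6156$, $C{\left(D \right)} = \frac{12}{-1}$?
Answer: $- \frac{205614353}{6156} \approx -33401.0$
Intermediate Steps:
$C{\left(D \right)} = -12$ ($C{\left(D \right)} = 12 \left(-1\right) = -12$)
$J{\left(I \right)} = - \frac{1}{12}$ ($J{\left(I \right)} = \frac{1}{-12} = - \frac{1}{12}$)
$- \frac{28577}{U} + \frac{2783}{J{\left(-26 \right)}} = - \frac{28577}{6156} + \frac{2783}{- \frac{1}{12}} = \left(-28577\right) \frac{1}{6156} + 2783 \left(-12\right) = - \frac{28577}{6156} - 33396 = - \frac{205614353}{6156}$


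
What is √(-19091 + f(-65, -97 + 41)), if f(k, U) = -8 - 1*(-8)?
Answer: I*√19091 ≈ 138.17*I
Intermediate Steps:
f(k, U) = 0 (f(k, U) = -8 + 8 = 0)
√(-19091 + f(-65, -97 + 41)) = √(-19091 + 0) = √(-19091) = I*√19091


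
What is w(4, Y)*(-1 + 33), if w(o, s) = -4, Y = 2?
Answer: -128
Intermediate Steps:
w(4, Y)*(-1 + 33) = -4*(-1 + 33) = -4*32 = -128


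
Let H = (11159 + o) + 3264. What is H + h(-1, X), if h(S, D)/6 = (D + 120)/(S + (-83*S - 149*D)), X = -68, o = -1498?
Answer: 66008131/5107 ≈ 12925.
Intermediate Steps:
h(S, D) = 6*(120 + D)/(-149*D - 82*S) (h(S, D) = 6*((D + 120)/(S + (-83*S - 149*D))) = 6*((120 + D)/(S + (-149*D - 83*S))) = 6*((120 + D)/(-149*D - 82*S)) = 6*(120 + D)/(-149*D - 82*S))
H = 12925 (H = (11159 - 1498) + 3264 = 9661 + 3264 = 12925)
H + h(-1, X) = 12925 + 6*(-120 - 1*(-68))/(82*(-1) + 149*(-68)) = 12925 + 6*(-120 + 68)/(-82 - 10132) = 12925 + 6*(-52)/(-10214) = 12925 + 6*(-1/10214)*(-52) = 12925 + 156/5107 = 66008131/5107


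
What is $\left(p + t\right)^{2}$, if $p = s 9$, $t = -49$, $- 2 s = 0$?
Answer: $2401$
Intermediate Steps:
$s = 0$ ($s = \left(- \frac{1}{2}\right) 0 = 0$)
$p = 0$ ($p = 0 \cdot 9 = 0$)
$\left(p + t\right)^{2} = \left(0 - 49\right)^{2} = \left(-49\right)^{2} = 2401$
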